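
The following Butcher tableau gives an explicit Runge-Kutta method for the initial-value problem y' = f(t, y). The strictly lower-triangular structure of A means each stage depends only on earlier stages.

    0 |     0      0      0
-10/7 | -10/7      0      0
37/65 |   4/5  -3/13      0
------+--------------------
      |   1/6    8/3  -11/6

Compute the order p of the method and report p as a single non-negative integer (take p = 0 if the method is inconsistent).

1

b = (1/6, 8/3, -11/6)
c = (0, -10/7, 37/65)
Ac = (0, 0, 30/91)
Σ b_i: 1/6·1 + 8/3·1 + (-11/6)·1 = 1 ✓
b·c: 8/3·(-10/7) + (-11/6)·37/65 = -13249/2730 ≠ 1/2 ⇒ order 1.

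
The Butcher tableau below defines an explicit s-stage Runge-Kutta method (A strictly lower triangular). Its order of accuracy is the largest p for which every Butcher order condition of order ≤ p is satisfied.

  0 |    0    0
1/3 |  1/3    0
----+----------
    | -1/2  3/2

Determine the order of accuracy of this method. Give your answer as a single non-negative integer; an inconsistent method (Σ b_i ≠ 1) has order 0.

b = (-1/2, 3/2)
c = (0, 1/3)
Σ b_i: (-1/2)·1 + 3/2·1 = 1 ✓
b·c: 3/2·1/3 = 1/2 ✓; 2 stages ⇒ order 2.

2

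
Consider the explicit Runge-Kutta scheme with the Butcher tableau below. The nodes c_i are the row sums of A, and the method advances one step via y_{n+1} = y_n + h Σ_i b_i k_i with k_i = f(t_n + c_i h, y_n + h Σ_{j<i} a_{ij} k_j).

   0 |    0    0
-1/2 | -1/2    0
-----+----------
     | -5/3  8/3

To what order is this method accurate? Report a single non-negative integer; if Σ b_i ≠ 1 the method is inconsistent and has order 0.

b = (-5/3, 8/3)
c = (0, -1/2)
Σ b_i: (-5/3)·1 + 8/3·1 = 1 ✓
b·c: 8/3·(-1/2) = -4/3 ≠ 1/2 ⇒ order 1.

1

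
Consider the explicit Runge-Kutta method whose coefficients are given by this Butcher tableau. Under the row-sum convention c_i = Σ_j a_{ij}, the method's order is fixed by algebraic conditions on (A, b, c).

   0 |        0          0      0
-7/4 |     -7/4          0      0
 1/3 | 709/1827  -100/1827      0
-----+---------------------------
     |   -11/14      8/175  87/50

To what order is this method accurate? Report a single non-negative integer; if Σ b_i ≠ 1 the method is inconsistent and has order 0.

3

b = (-11/14, 8/175, 87/50)
c = (0, -7/4, 1/3)
Ac = (0, 0, 25/261)
Σ b_i: (-11/14)·1 + 8/175·1 + 87/50·1 = 1 ✓
b·c: 8/175·(-7/4) + 87/50·1/3 = 1/2 ✓
b·c²: 8/175·49/16 + 87/50·1/9 = 1/3 ✓
b·Ac: 87/50·25/261 = 1/6 ✓; 3 stages ⇒ order 3.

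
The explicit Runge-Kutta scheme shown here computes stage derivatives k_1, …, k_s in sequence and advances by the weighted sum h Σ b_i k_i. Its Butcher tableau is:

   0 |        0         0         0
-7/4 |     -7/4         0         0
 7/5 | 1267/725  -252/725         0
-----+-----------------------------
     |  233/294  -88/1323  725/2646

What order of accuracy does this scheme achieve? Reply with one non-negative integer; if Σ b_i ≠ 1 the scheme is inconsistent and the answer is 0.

b = (233/294, -88/1323, 725/2646)
c = (0, -7/4, 7/5)
Ac = (0, 0, 441/725)
Σ b_i: 233/294·1 + (-88/1323)·1 + 725/2646·1 = 1 ✓
b·c: (-88/1323)·(-7/4) + 725/2646·7/5 = 1/2 ✓
b·c²: (-88/1323)·49/16 + 725/2646·49/25 = 1/3 ✓
b·Ac: 725/2646·441/725 = 1/6 ✓; 3 stages ⇒ order 3.

3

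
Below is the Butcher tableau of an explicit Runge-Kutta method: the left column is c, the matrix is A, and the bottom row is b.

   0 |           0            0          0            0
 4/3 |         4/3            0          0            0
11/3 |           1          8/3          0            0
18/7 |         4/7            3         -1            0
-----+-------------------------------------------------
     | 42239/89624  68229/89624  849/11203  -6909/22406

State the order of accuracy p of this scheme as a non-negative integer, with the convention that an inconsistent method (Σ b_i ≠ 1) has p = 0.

3

b = (42239/89624, 68229/89624, 849/11203, -6909/22406)
c = (0, 4/3, 11/3, 18/7)
Ac = (0, 0, 32/9, 1/3)
Σ b_i: 42239/89624·1 + 68229/89624·1 + 849/11203·1 + (-6909/22406)·1 = 1 ✓
b·c: 68229/89624·4/3 + 849/11203·11/3 + (-6909/22406)·18/7 = 1/2 ✓
b·c²: 68229/89624·16/9 + 849/11203·121/9 + (-6909/22406)·324/49 = 1/3 ✓
b·Ac: 849/11203·32/9 + (-6909/22406)·1/3 = 1/6 ✓
b·c³: 68229/89624·64/27 + 849/11203·1331/27 + (-6909/22406)·5832/343 = 209915/705789 ≠ 1/4 ⇒ order 3.
b·(c∘Ac): 849/11203·352/27 + (-6909/22406)·6/7 = 72967/100827 ≠ 1/8
b·Ac²: 849/11203·128/27 + (-6909/22406)·(-73/9) = 576805/201654 ≠ 1/12
b·A²c: (-6909/22406)·(-32/9) = 36848/33609 ≠ 1/24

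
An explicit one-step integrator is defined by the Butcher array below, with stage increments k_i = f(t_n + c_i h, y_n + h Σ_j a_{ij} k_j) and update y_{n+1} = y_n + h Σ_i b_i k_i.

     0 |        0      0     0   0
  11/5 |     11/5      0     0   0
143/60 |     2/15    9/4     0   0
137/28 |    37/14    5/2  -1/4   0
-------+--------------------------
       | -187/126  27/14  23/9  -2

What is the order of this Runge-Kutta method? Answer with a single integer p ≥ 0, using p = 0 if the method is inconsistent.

1

b = (-187/126, 27/14, 23/9, -2)
c = (0, 11/5, 143/60, 137/28)
Ac = (0, 0, 99/20, 1177/240)
Σ b_i: (-187/126)·1 + 27/14·1 + 23/9·1 + (-2)·1 = 1 ✓
b·c: 27/14·11/5 + 23/9·143/60 + (-2)·137/28 = 2071/3780 ≠ 1/2 ⇒ order 1.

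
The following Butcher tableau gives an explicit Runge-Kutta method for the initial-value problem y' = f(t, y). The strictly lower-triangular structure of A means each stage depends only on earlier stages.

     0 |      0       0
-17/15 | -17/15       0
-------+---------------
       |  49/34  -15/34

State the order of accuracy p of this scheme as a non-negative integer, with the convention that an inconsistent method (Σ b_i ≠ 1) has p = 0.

b = (49/34, -15/34)
c = (0, -17/15)
Σ b_i: 49/34·1 + (-15/34)·1 = 1 ✓
b·c: (-15/34)·(-17/15) = 1/2 ✓; 2 stages ⇒ order 2.

2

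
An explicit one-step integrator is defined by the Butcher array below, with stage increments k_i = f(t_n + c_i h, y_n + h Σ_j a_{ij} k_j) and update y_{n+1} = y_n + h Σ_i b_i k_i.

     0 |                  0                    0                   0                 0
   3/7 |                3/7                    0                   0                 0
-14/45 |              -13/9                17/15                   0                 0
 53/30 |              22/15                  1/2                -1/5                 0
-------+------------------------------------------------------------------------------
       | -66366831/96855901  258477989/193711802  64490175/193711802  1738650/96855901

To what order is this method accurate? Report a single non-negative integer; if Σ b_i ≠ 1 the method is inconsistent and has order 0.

3

b = (-66366831/96855901, 258477989/193711802, 64490175/193711802, 1738650/96855901)
c = (0, 3/7, -14/45, 53/30)
Ac = (0, 0, 17/35, 871/3150)
Σ b_i: (-66366831/96855901)·1 + 258477989/193711802·1 + 64490175/193711802·1 + 1738650/96855901·1 = 1 ✓
b·c: 258477989/193711802·3/7 + 64490175/193711802·(-14/45) + 1738650/96855901·53/30 = 1/2 ✓
b·c²: 258477989/193711802·9/49 + 64490175/193711802·196/2025 + 1738650/96855901·2809/900 = 1/3 ✓
b·Ac: 64490175/193711802·17/35 + 1738650/96855901·871/3150 = 1/6 ✓
b·c³: 258477989/193711802·27/343 + 64490175/193711802·(-2744/91125) + 1738650/96855901·148877/27000 = 23674397027/122038435260 ≠ 1/4 ⇒ order 3.
b·(c∘Ac): 64490175/193711802·(-34/225) + 1738650/96855901·46163/94500 = -2534656997/61019217630 ≠ 1/8
b·Ac²: 64490175/193711802·51/245 + 1738650/96855901·71917/992250 = 12924307267/183057652890 ≠ 1/12
b·A²c: 1738650/96855901·(-17/175) = -1182282/677991307 ≠ 1/24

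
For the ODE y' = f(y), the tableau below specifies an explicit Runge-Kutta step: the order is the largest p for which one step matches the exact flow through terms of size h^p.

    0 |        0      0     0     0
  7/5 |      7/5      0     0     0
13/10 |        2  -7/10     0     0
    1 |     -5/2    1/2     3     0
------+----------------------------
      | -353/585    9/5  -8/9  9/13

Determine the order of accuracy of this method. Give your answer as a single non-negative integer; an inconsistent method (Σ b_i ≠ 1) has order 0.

b = (-353/585, 9/5, -8/9, 9/13)
c = (0, 7/5, 13/10, 1)
Ac = (0, 0, -49/50, 23/5)
Σ b_i: (-353/585)·1 + 9/5·1 + (-8/9)·1 + 9/13·1 = 1 ✓
b·c: 9/5·7/5 + (-8/9)·13/10 + 9/13·1 = 6016/2925 ≠ 1/2 ⇒ order 1.

1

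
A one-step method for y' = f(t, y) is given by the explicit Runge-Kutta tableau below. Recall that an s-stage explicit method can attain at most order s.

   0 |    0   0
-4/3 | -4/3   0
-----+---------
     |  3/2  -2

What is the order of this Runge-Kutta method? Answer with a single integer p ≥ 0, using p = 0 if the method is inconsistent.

b = (3/2, -2)
c = (0, -4/3)
Σ b_i: 3/2·1 + (-2)·1 = -1/2 ≠ 1 ⇒ order 0.

0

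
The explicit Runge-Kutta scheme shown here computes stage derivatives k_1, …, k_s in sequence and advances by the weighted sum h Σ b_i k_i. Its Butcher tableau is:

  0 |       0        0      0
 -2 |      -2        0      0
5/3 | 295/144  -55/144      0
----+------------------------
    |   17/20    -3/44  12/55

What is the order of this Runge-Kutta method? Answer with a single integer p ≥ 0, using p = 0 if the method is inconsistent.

b = (17/20, -3/44, 12/55)
c = (0, -2, 5/3)
Ac = (0, 0, 55/72)
Σ b_i: 17/20·1 + (-3/44)·1 + 12/55·1 = 1 ✓
b·c: (-3/44)·(-2) + 12/55·5/3 = 1/2 ✓
b·c²: (-3/44)·4 + 12/55·25/9 = 1/3 ✓
b·Ac: 12/55·55/72 = 1/6 ✓; 3 stages ⇒ order 3.

3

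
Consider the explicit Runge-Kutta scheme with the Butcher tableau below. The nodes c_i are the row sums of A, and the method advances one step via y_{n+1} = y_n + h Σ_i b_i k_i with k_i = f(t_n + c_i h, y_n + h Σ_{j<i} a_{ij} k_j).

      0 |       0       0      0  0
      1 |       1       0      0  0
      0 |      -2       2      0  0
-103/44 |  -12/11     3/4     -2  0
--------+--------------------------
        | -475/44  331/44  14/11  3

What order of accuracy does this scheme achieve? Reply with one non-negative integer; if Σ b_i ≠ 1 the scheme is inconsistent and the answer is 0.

2

b = (-475/44, 331/44, 14/11, 3)
c = (0, 1, 0, -103/44)
Ac = (0, 0, 2, 3/4)
Σ b_i: (-475/44)·1 + 331/44·1 + 14/11·1 + 3·1 = 1 ✓
b·c: 331/44·1 + 3·(-103/44) = 1/2 ✓
b·c²: 331/44·1 + 3·10609/1936 = 46391/1936 ≠ 1/3 ⇒ order 2.
b·Ac: 14/11·2 + 3·3/4 = 211/44 ≠ 1/6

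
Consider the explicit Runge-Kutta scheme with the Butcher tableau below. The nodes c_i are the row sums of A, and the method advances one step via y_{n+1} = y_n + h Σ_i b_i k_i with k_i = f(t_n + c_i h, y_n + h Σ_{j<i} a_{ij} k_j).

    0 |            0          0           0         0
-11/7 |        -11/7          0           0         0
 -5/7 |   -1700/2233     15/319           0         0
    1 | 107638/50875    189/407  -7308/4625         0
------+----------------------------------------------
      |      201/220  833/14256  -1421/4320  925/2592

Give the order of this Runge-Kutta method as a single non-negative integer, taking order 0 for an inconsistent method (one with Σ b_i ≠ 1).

b = (201/220, 833/14256, -1421/4320, 925/2592)
c = (0, -11/7, -5/7, 1)
Ac = (0, 0, -15/203, 369/925)
Σ b_i: 201/220·1 + 833/14256·1 + (-1421/4320)·1 + 925/2592·1 = 1 ✓
b·c: 833/14256·(-11/7) + (-1421/4320)·(-5/7) + 925/2592·1 = 1/2 ✓
b·c²: 833/14256·121/49 + (-1421/4320)·25/49 + 925/2592·1 = 1/3 ✓
b·Ac: (-1421/4320)·(-15/203) + 925/2592·369/925 = 1/6 ✓
b·c³: 833/14256·(-1331/343) + (-1421/4320)·(-125/343) + 925/2592·1 = 1/4 ✓
b·(c∘Ac): (-1421/4320)·75/1421 + 925/2592·369/925 = 1/8 ✓
b·Ac²: (-1421/4320)·165/1421 + 925/2592·63/185 = 1/12 ✓
b·A²c: 925/2592·108/925 = 1/24 ✓; 4 stages ⇒ order 4.

4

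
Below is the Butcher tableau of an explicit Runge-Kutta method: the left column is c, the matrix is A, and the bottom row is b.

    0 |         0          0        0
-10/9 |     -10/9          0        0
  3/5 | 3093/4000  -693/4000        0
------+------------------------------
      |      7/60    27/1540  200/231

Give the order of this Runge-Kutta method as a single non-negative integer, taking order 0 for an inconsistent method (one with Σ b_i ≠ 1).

3

b = (7/60, 27/1540, 200/231)
c = (0, -10/9, 3/5)
Ac = (0, 0, 77/400)
Σ b_i: 7/60·1 + 27/1540·1 + 200/231·1 = 1 ✓
b·c: 27/1540·(-10/9) + 200/231·3/5 = 1/2 ✓
b·c²: 27/1540·100/81 + 200/231·9/25 = 1/3 ✓
b·Ac: 200/231·77/400 = 1/6 ✓; 3 stages ⇒ order 3.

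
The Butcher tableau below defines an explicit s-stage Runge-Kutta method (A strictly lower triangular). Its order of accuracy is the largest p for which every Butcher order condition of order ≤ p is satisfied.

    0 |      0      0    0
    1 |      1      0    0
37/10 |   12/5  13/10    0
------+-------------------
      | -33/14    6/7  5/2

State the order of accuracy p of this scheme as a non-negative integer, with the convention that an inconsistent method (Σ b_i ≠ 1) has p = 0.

1

b = (-33/14, 6/7, 5/2)
c = (0, 1, 37/10)
Ac = (0, 0, 13/10)
Σ b_i: (-33/14)·1 + 6/7·1 + 5/2·1 = 1 ✓
b·c: 6/7·1 + 5/2·37/10 = 283/28 ≠ 1/2 ⇒ order 1.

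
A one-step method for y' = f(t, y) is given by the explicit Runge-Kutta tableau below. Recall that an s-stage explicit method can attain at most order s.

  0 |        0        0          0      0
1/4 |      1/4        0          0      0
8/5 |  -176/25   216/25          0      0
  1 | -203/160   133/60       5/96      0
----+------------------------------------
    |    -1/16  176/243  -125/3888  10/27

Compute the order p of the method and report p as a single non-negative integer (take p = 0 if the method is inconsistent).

b = (-1/16, 176/243, -125/3888, 10/27)
c = (0, 1/4, 8/5, 1)
Ac = (0, 0, 54/25, 51/80)
Σ b_i: (-1/16)·1 + 176/243·1 + (-125/3888)·1 + 10/27·1 = 1 ✓
b·c: 176/243·1/4 + (-125/3888)·8/5 + 10/27·1 = 1/2 ✓
b·c²: 176/243·1/16 + (-125/3888)·64/25 + 10/27·1 = 1/3 ✓
b·Ac: (-125/3888)·54/25 + 10/27·51/80 = 1/6 ✓
b·c³: 176/243·1/64 + (-125/3888)·512/125 + 10/27·1 = 1/4 ✓
b·(c∘Ac): (-125/3888)·432/125 + 10/27·51/80 = 1/8 ✓
b·Ac²: (-125/3888)·27/50 + 10/27·87/320 = 1/12 ✓
b·A²c: 10/27·9/80 = 1/24 ✓; 4 stages ⇒ order 4.

4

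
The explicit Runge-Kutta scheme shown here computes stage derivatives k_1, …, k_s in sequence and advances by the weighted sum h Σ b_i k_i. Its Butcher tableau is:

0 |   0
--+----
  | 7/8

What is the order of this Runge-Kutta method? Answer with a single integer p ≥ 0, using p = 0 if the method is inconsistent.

0

b = (7/8)
c = (0)
Σ b_i: 7/8·1 = 7/8 ≠ 1 ⇒ order 0.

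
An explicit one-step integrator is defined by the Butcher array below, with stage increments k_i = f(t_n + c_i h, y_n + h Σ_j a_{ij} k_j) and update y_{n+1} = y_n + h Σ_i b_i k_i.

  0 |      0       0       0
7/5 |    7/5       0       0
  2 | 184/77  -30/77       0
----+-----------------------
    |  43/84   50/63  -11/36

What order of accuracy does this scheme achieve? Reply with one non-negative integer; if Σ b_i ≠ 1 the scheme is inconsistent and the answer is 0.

3

b = (43/84, 50/63, -11/36)
c = (0, 7/5, 2)
Ac = (0, 0, -6/11)
Σ b_i: 43/84·1 + 50/63·1 + (-11/36)·1 = 1 ✓
b·c: 50/63·7/5 + (-11/36)·2 = 1/2 ✓
b·c²: 50/63·49/25 + (-11/36)·4 = 1/3 ✓
b·Ac: (-11/36)·(-6/11) = 1/6 ✓; 3 stages ⇒ order 3.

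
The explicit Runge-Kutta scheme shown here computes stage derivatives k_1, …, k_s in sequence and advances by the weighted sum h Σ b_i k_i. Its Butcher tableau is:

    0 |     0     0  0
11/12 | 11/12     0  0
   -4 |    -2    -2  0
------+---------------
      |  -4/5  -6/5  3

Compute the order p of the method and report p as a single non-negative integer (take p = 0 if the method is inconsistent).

1

b = (-4/5, -6/5, 3)
c = (0, 11/12, -4)
Ac = (0, 0, -11/6)
Σ b_i: (-4/5)·1 + (-6/5)·1 + 3·1 = 1 ✓
b·c: (-6/5)·11/12 + 3·(-4) = -131/10 ≠ 1/2 ⇒ order 1.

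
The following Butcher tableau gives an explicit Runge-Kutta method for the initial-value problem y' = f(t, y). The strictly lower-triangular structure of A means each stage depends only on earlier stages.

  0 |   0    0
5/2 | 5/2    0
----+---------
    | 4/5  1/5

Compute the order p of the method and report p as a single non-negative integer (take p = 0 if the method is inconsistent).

2

b = (4/5, 1/5)
c = (0, 5/2)
Σ b_i: 4/5·1 + 1/5·1 = 1 ✓
b·c: 1/5·5/2 = 1/2 ✓; 2 stages ⇒ order 2.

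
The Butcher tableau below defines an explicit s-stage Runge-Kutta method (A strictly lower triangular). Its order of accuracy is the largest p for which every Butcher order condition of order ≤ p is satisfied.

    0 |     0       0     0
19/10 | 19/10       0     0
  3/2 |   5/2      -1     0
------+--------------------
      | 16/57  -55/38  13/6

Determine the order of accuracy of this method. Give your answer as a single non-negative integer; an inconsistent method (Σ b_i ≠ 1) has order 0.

b = (16/57, -55/38, 13/6)
c = (0, 19/10, 3/2)
Ac = (0, 0, -19/10)
Σ b_i: 16/57·1 + (-55/38)·1 + 13/6·1 = 1 ✓
b·c: (-55/38)·19/10 + 13/6·3/2 = 1/2 ✓
b·c²: (-55/38)·361/100 + 13/6·9/4 = -7/20 ≠ 1/3 ⇒ order 2.
b·Ac: 13/6·(-19/10) = -247/60 ≠ 1/6

2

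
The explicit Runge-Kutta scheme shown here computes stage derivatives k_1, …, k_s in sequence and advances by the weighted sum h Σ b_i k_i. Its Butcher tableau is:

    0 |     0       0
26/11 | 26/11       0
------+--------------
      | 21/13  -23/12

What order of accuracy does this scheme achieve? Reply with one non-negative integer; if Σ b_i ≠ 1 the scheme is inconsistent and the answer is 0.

b = (21/13, -23/12)
c = (0, 26/11)
Σ b_i: 21/13·1 + (-23/12)·1 = -47/156 ≠ 1 ⇒ order 0.

0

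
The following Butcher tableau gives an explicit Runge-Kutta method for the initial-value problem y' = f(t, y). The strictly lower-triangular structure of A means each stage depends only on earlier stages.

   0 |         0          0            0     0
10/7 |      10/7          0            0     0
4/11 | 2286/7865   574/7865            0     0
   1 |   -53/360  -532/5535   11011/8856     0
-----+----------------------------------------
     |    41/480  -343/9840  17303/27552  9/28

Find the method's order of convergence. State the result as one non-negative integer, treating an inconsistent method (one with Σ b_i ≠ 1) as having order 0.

4

b = (41/480, -343/9840, 17303/27552, 9/28)
c = (0, 10/7, 4/11, 1)
Ac = (0, 0, 164/1573, 17/54)
Σ b_i: 41/480·1 + (-343/9840)·1 + 17303/27552·1 + 9/28·1 = 1 ✓
b·c: (-343/9840)·10/7 + 17303/27552·4/11 + 9/28·1 = 1/2 ✓
b·c²: (-343/9840)·100/49 + 17303/27552·16/121 + 9/28·1 = 1/3 ✓
b·Ac: 17303/27552·164/1573 + 9/28·17/54 = 1/6 ✓
b·c³: (-343/9840)·1000/343 + 17303/27552·64/1331 + 9/28·1 = 1/4 ✓
b·(c∘Ac): 17303/27552·656/17303 + 9/28·17/54 = 1/8 ✓
b·Ac²: 17303/27552·1640/11011 + 9/28·(-2/63) = 1/12 ✓
b·A²c: 9/28·7/54 = 1/24 ✓; 4 stages ⇒ order 4.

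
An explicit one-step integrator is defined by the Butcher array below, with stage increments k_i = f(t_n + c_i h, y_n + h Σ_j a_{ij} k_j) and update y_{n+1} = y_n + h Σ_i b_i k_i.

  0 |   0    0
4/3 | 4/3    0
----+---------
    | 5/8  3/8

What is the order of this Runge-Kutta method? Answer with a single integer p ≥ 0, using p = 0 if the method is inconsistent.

2

b = (5/8, 3/8)
c = (0, 4/3)
Σ b_i: 5/8·1 + 3/8·1 = 1 ✓
b·c: 3/8·4/3 = 1/2 ✓; 2 stages ⇒ order 2.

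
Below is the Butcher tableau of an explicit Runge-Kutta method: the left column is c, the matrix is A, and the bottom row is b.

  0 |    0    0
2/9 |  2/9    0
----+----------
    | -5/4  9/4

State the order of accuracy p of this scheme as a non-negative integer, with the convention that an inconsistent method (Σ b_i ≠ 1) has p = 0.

2

b = (-5/4, 9/4)
c = (0, 2/9)
Σ b_i: (-5/4)·1 + 9/4·1 = 1 ✓
b·c: 9/4·2/9 = 1/2 ✓; 2 stages ⇒ order 2.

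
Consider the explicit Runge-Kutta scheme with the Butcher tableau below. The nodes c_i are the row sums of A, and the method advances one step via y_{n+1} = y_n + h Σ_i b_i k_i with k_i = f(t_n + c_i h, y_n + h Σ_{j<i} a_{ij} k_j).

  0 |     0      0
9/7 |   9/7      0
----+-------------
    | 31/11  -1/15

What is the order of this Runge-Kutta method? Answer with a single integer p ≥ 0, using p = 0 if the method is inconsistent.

b = (31/11, -1/15)
c = (0, 9/7)
Σ b_i: 31/11·1 + (-1/15)·1 = 454/165 ≠ 1 ⇒ order 0.

0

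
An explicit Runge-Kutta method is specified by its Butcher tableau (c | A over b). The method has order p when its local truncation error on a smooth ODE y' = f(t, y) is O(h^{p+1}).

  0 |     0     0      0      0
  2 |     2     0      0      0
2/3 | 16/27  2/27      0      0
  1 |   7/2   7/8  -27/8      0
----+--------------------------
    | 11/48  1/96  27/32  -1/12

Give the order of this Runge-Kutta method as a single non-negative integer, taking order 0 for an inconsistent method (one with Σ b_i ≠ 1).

4

b = (11/48, 1/96, 27/32, -1/12)
c = (0, 2, 2/3, 1)
Ac = (0, 0, 4/27, -1/2)
Σ b_i: 11/48·1 + 1/96·1 + 27/32·1 + (-1/12)·1 = 1 ✓
b·c: 1/96·2 + 27/32·2/3 + (-1/12)·1 = 1/2 ✓
b·c²: 1/96·4 + 27/32·4/9 + (-1/12)·1 = 1/3 ✓
b·Ac: 27/32·4/27 + (-1/12)·(-1/2) = 1/6 ✓
b·c³: 1/96·8 + 27/32·8/27 + (-1/12)·1 = 1/4 ✓
b·(c∘Ac): 27/32·8/81 + (-1/12)·(-1/2) = 1/8 ✓
b·Ac²: 27/32·8/27 + (-1/12)·2 = 1/12 ✓
b·A²c: (-1/12)·(-1/2) = 1/24 ✓; 4 stages ⇒ order 4.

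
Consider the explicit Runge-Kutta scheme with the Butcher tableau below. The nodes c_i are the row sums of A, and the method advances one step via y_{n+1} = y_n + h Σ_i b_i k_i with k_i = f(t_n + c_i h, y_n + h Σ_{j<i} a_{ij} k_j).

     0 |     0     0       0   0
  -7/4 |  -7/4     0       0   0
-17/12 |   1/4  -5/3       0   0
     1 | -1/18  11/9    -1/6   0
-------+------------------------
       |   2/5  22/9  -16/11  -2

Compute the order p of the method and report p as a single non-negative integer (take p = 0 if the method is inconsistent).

b = (2/5, 22/9, -16/11, -2)
c = (0, -7/4, -17/12, 1)
Ac = (0, 0, 35/12, -137/72)
Σ b_i: 2/5·1 + 22/9·1 + (-16/11)·1 + (-2)·1 = -302/495 ≠ 1 ⇒ order 0.

0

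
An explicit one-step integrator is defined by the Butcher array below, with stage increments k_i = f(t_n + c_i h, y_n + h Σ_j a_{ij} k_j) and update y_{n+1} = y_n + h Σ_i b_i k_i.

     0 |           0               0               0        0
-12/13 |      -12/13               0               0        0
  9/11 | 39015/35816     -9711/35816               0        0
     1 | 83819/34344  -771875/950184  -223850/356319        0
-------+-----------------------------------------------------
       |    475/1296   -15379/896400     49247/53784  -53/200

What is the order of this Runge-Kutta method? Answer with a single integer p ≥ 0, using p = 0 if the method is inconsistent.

4

b = (475/1296, -15379/896400, 49247/53784, -53/200)
c = (0, -12/13, 9/11, 1)
Ac = (0, 0, 2241/8954, 25/106)
Σ b_i: 475/1296·1 + (-15379/896400)·1 + 49247/53784·1 + (-53/200)·1 = 1 ✓
b·c: (-15379/896400)·(-12/13) + 49247/53784·9/11 + (-53/200)·1 = 1/2 ✓
b·c²: (-15379/896400)·144/169 + 49247/53784·81/121 + (-53/200)·1 = 1/3 ✓
b·Ac: 49247/53784·2241/8954 + (-53/200)·25/106 = 1/6 ✓
b·c³: (-15379/896400)·(-1728/2197) + 49247/53784·729/1331 + (-53/200)·1 = 1/4 ✓
b·(c∘Ac): 49247/53784·20169/98494 + (-53/200)·25/106 = 1/8 ✓
b·Ac²: 49247/53784·(-13446/58201) + (-53/200)·(-2300/2067) = 1/12 ✓
b·A²c: (-53/200)·(-25/159) = 1/24 ✓; 4 stages ⇒ order 4.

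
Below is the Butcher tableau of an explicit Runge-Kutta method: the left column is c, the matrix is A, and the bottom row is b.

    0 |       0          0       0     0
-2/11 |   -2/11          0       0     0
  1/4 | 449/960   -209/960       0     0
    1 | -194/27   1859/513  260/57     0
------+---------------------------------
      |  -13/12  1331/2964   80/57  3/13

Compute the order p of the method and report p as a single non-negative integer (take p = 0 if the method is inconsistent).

4

b = (-13/12, 1331/2964, 80/57, 3/13)
c = (0, -2/11, 1/4, 1)
Ac = (0, 0, 19/480, 13/27)
Σ b_i: (-13/12)·1 + 1331/2964·1 + 80/57·1 + 3/13·1 = 1 ✓
b·c: 1331/2964·(-2/11) + 80/57·1/4 + 3/13·1 = 1/2 ✓
b·c²: 1331/2964·4/121 + 80/57·1/16 + 3/13·1 = 1/3 ✓
b·Ac: 80/57·19/480 + 3/13·13/27 = 1/6 ✓
b·c³: 1331/2964·(-8/1331) + 80/57·1/64 + 3/13·1 = 1/4 ✓
b·(c∘Ac): 80/57·19/1920 + 3/13·13/27 = 1/8 ✓
b·Ac²: 80/57·(-19/2640) + 3/13·481/1188 = 1/12 ✓
b·A²c: 3/13·13/72 = 1/24 ✓; 4 stages ⇒ order 4.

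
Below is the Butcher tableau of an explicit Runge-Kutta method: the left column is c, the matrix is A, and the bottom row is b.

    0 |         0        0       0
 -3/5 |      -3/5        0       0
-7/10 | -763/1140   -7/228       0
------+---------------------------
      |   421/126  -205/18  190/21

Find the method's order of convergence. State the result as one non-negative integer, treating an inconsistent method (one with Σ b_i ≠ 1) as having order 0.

3

b = (421/126, -205/18, 190/21)
c = (0, -3/5, -7/10)
Ac = (0, 0, 7/380)
Σ b_i: 421/126·1 + (-205/18)·1 + 190/21·1 = 1 ✓
b·c: (-205/18)·(-3/5) + 190/21·(-7/10) = 1/2 ✓
b·c²: (-205/18)·9/25 + 190/21·49/100 = 1/3 ✓
b·Ac: 190/21·7/380 = 1/6 ✓; 3 stages ⇒ order 3.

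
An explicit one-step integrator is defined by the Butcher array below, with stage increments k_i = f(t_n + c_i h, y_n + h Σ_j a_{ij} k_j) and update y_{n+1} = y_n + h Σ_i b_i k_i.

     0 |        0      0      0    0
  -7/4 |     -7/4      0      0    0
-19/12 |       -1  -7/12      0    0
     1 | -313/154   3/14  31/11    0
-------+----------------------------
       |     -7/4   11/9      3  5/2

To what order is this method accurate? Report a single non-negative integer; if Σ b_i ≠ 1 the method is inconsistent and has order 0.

b = (-7/4, 11/9, 3, 5/2)
c = (0, -7/4, -19/12, 1)
Ac = (0, 0, 49/48, -1277/264)
Σ b_i: (-7/4)·1 + 11/9·1 + 3·1 + 5/2·1 = 179/36 ≠ 1 ⇒ order 0.

0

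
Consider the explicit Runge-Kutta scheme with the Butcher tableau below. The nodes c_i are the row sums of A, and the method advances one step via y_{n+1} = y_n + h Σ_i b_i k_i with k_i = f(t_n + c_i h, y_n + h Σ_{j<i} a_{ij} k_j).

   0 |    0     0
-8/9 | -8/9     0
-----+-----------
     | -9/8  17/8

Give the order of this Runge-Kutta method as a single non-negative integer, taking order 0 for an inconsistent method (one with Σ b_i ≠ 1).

1

b = (-9/8, 17/8)
c = (0, -8/9)
Σ b_i: (-9/8)·1 + 17/8·1 = 1 ✓
b·c: 17/8·(-8/9) = -17/9 ≠ 1/2 ⇒ order 1.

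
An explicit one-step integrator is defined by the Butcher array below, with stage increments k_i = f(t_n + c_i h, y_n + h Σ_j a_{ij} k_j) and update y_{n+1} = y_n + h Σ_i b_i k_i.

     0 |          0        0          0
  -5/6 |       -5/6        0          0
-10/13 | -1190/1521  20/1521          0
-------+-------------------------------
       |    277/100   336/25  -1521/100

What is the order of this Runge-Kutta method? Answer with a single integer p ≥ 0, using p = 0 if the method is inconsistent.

3

b = (277/100, 336/25, -1521/100)
c = (0, -5/6, -10/13)
Ac = (0, 0, -50/4563)
Σ b_i: 277/100·1 + 336/25·1 + (-1521/100)·1 = 1 ✓
b·c: 336/25·(-5/6) + (-1521/100)·(-10/13) = 1/2 ✓
b·c²: 336/25·25/36 + (-1521/100)·100/169 = 1/3 ✓
b·Ac: (-1521/100)·(-50/4563) = 1/6 ✓; 3 stages ⇒ order 3.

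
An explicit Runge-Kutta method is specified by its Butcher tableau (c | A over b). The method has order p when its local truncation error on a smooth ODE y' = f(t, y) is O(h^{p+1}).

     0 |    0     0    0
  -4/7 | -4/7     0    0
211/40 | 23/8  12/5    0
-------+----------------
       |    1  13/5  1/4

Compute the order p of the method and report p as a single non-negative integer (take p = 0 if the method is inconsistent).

b = (1, 13/5, 1/4)
c = (0, -4/7, 211/40)
Ac = (0, 0, -48/35)
Σ b_i: 1·1 + 13/5·1 + 1/4·1 = 77/20 ≠ 1 ⇒ order 0.

0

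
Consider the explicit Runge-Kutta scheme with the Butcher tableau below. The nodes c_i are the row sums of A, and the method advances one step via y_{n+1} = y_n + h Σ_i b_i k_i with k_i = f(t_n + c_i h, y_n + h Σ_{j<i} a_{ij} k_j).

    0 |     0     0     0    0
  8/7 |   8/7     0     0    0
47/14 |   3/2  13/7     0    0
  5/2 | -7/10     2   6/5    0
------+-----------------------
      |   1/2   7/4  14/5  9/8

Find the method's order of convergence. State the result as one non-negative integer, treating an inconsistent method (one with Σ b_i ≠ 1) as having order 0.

0

b = (1/2, 7/4, 14/5, 9/8)
c = (0, 8/7, 47/14, 5/2)
Ac = (0, 0, 104/49, 221/35)
Σ b_i: 1/2·1 + 7/4·1 + 14/5·1 + 9/8·1 = 247/40 ≠ 1 ⇒ order 0.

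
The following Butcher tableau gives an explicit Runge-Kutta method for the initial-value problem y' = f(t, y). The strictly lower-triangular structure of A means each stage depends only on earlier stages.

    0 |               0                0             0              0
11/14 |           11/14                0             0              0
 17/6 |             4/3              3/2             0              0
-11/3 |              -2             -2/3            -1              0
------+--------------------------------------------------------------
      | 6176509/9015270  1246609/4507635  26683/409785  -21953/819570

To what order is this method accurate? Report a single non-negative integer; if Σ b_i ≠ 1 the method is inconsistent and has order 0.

b = (6176509/9015270, 1246609/4507635, 26683/409785, -21953/819570)
c = (0, 11/14, 17/6, -11/3)
Ac = (0, 0, 33/28, -47/14)
Σ b_i: 6176509/9015270·1 + 1246609/4507635·1 + 26683/409785·1 + (-21953/819570)·1 = 1 ✓
b·c: 1246609/4507635·11/14 + 26683/409785·17/6 + (-21953/819570)·(-11/3) = 1/2 ✓
b·c²: 1246609/4507635·121/196 + 26683/409785·289/36 + (-21953/819570)·121/9 = 1/3 ✓
b·Ac: 26683/409785·33/28 + (-21953/819570)·(-47/14) = 1/6 ✓
b·c³: 1246609/4507635·1331/2744 + 26683/409785·4913/216 + (-21953/819570)·(-1331/27) = 8916251/3037230 ≠ 1/4 ⇒ order 3.
b·(c∘Ac): 26683/409785·187/56 + (-21953/819570)·517/42 = -7730239/68843880 ≠ 1/8
b·Ac²: 26683/409785·363/392 + (-21953/819570)·(-14887/1764) = 62123/216945 ≠ 1/12
b·A²c: (-21953/819570)·(-33/28) = 241483/7649320 ≠ 1/24

3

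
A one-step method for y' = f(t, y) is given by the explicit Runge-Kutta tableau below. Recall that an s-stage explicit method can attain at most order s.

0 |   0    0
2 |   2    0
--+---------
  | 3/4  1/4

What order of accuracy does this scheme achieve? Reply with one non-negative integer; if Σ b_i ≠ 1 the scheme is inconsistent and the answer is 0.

b = (3/4, 1/4)
c = (0, 2)
Σ b_i: 3/4·1 + 1/4·1 = 1 ✓
b·c: 1/4·2 = 1/2 ✓; 2 stages ⇒ order 2.

2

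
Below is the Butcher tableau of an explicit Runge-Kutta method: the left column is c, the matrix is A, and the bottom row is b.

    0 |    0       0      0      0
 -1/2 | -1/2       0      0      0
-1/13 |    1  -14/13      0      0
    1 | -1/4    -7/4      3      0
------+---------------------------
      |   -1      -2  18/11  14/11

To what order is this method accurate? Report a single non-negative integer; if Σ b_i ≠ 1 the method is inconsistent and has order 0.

0

b = (-1, -2, 18/11, 14/11)
c = (0, -1/2, -1/13, 1)
Ac = (0, 0, 7/13, 67/104)
Σ b_i: (-1)·1 + (-2)·1 + 18/11·1 + 14/11·1 = -1/11 ≠ 1 ⇒ order 0.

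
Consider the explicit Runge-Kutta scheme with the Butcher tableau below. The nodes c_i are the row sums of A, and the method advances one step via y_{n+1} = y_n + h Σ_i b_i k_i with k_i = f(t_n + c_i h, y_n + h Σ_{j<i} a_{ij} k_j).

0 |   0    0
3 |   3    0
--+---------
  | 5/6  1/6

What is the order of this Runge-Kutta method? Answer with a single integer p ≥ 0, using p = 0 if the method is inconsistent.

2

b = (5/6, 1/6)
c = (0, 3)
Σ b_i: 5/6·1 + 1/6·1 = 1 ✓
b·c: 1/6·3 = 1/2 ✓; 2 stages ⇒ order 2.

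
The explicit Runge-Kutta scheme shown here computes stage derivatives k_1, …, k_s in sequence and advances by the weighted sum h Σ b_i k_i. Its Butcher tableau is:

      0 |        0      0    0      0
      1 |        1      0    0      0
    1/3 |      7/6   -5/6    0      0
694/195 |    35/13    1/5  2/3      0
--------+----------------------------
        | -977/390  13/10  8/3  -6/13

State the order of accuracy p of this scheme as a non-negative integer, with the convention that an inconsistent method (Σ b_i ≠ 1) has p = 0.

b = (-977/390, 13/10, 8/3, -6/13)
c = (0, 1, 1/3, 694/195)
Ac = (0, 0, -5/6, 19/45)
Σ b_i: (-977/390)·1 + 13/10·1 + 8/3·1 + (-6/13)·1 = 1 ✓
b·c: 13/10·1 + 8/3·1/3 + (-6/13)·694/195 = 8309/15210 ≠ 1/2 ⇒ order 1.

1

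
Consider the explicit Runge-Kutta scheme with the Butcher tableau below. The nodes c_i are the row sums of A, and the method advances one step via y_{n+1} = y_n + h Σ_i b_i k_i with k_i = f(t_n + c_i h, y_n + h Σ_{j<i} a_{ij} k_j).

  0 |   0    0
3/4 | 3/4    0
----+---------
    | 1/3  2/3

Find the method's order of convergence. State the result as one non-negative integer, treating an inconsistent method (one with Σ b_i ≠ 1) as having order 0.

2

b = (1/3, 2/3)
c = (0, 3/4)
Σ b_i: 1/3·1 + 2/3·1 = 1 ✓
b·c: 2/3·3/4 = 1/2 ✓; 2 stages ⇒ order 2.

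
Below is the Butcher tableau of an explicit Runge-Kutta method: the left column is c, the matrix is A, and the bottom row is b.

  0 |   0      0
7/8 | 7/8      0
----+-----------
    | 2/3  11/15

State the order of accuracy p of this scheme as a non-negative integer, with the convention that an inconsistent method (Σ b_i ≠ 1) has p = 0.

0

b = (2/3, 11/15)
c = (0, 7/8)
Σ b_i: 2/3·1 + 11/15·1 = 7/5 ≠ 1 ⇒ order 0.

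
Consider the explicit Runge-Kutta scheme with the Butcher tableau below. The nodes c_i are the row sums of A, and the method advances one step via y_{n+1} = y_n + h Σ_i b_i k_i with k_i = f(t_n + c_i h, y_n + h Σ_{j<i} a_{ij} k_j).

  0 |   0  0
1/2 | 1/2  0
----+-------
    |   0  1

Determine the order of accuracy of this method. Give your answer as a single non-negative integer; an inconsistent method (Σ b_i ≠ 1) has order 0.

b = (0, 1)
c = (0, 1/2)
Σ b_i: 1·1 = 1 ✓
b·c: 1·1/2 = 1/2 ✓; 2 stages ⇒ order 2.

2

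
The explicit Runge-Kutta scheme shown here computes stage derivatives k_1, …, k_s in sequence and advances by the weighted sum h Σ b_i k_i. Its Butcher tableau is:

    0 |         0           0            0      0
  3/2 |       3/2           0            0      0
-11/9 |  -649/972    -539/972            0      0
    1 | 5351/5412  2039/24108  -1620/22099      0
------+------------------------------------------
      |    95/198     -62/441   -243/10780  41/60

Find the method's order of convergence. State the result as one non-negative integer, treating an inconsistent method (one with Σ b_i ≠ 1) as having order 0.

b = (95/198, -62/441, -243/10780, 41/60)
c = (0, 3/2, -11/9, 1)
Ac = (0, 0, -539/648, 71/328)
Σ b_i: 95/198·1 + (-62/441)·1 + (-243/10780)·1 + 41/60·1 = 1 ✓
b·c: (-62/441)·3/2 + (-243/10780)·(-11/9) + 41/60·1 = 1/2 ✓
b·c²: (-62/441)·9/4 + (-243/10780)·121/81 + 41/60·1 = 1/3 ✓
b·Ac: (-243/10780)·(-539/648) + 41/60·71/328 = 1/6 ✓
b·c³: (-62/441)·27/8 + (-243/10780)·(-1331/729) + 41/60·1 = 1/4 ✓
b·(c∘Ac): (-243/10780)·5929/5832 + 41/60·71/328 = 1/8 ✓
b·Ac²: (-243/10780)·(-539/432) + 41/60·53/656 = 1/12 ✓
b·A²c: 41/60·5/82 = 1/24 ✓; 4 stages ⇒ order 4.

4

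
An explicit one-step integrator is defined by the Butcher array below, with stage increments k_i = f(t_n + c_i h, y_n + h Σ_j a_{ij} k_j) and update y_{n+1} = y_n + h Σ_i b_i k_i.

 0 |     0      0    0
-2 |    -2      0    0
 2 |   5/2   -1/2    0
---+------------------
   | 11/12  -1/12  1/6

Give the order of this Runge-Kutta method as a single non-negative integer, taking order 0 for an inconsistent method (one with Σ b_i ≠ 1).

3

b = (11/12, -1/12, 1/6)
c = (0, -2, 2)
Ac = (0, 0, 1)
Σ b_i: 11/12·1 + (-1/12)·1 + 1/6·1 = 1 ✓
b·c: (-1/12)·(-2) + 1/6·2 = 1/2 ✓
b·c²: (-1/12)·4 + 1/6·4 = 1/3 ✓
b·Ac: 1/6·1 = 1/6 ✓; 3 stages ⇒ order 3.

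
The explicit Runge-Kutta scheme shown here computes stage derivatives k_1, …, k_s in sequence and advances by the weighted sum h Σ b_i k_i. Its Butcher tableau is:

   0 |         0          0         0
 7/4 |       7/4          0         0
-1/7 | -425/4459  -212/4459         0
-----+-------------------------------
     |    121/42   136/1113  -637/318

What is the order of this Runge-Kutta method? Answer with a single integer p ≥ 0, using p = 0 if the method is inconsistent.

3

b = (121/42, 136/1113, -637/318)
c = (0, 7/4, -1/7)
Ac = (0, 0, -53/637)
Σ b_i: 121/42·1 + 136/1113·1 + (-637/318)·1 = 1 ✓
b·c: 136/1113·7/4 + (-637/318)·(-1/7) = 1/2 ✓
b·c²: 136/1113·49/16 + (-637/318)·1/49 = 1/3 ✓
b·Ac: (-637/318)·(-53/637) = 1/6 ✓; 3 stages ⇒ order 3.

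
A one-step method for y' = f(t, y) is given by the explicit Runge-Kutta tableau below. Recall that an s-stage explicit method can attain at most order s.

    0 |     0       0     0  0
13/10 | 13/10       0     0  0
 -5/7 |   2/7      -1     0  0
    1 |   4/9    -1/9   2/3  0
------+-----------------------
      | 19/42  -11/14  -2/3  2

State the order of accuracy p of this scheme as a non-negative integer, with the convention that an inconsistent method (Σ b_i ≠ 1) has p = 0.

1

b = (19/42, -11/14, -2/3, 2)
c = (0, 13/10, -5/7, 1)
Ac = (0, 0, -13/10, -391/630)
Σ b_i: 19/42·1 + (-11/14)·1 + (-2/3)·1 + 2·1 = 1 ✓
b·c: (-11/14)·13/10 + (-2/3)·(-5/7) + 2·1 = 611/420 ≠ 1/2 ⇒ order 1.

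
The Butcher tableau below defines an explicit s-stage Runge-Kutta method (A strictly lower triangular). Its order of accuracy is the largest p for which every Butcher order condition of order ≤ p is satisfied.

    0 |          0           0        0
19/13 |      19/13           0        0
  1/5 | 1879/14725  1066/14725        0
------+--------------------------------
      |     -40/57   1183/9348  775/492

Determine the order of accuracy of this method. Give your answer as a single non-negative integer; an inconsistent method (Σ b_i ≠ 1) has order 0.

b = (-40/57, 1183/9348, 775/492)
c = (0, 19/13, 1/5)
Ac = (0, 0, 82/775)
Σ b_i: (-40/57)·1 + 1183/9348·1 + 775/492·1 = 1 ✓
b·c: 1183/9348·19/13 + 775/492·1/5 = 1/2 ✓
b·c²: 1183/9348·361/169 + 775/492·1/25 = 1/3 ✓
b·Ac: 775/492·82/775 = 1/6 ✓; 3 stages ⇒ order 3.

3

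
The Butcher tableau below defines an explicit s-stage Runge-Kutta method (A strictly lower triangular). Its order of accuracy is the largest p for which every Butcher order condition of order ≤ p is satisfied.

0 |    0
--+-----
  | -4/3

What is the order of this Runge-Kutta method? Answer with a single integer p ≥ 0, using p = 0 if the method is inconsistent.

b = (-4/3)
c = (0)
Σ b_i: (-4/3)·1 = -4/3 ≠ 1 ⇒ order 0.

0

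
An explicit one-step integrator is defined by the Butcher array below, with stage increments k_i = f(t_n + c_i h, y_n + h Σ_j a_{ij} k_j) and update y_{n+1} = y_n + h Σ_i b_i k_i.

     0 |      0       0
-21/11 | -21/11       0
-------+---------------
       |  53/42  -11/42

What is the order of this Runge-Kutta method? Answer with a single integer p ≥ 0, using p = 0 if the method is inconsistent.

b = (53/42, -11/42)
c = (0, -21/11)
Σ b_i: 53/42·1 + (-11/42)·1 = 1 ✓
b·c: (-11/42)·(-21/11) = 1/2 ✓; 2 stages ⇒ order 2.

2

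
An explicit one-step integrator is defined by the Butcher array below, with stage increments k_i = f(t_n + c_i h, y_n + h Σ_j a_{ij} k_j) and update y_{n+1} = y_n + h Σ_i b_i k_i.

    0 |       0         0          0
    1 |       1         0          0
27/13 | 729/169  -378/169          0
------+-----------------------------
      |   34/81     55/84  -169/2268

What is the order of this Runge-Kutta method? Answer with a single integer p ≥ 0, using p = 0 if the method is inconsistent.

b = (34/81, 55/84, -169/2268)
c = (0, 1, 27/13)
Ac = (0, 0, -378/169)
Σ b_i: 34/81·1 + 55/84·1 + (-169/2268)·1 = 1 ✓
b·c: 55/84·1 + (-169/2268)·27/13 = 1/2 ✓
b·c²: 55/84·1 + (-169/2268)·729/169 = 1/3 ✓
b·Ac: (-169/2268)·(-378/169) = 1/6 ✓; 3 stages ⇒ order 3.

3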